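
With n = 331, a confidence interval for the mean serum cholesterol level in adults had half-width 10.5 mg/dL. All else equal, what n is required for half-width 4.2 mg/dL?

Margin of error scales as 1/√n, so n₂ = n₁·(E₁/E₂)².
n₂ = 331 × (10.5/4.2)² = 331 × 6.25 = 2068.75
Round up: n₂ = 2069.

2069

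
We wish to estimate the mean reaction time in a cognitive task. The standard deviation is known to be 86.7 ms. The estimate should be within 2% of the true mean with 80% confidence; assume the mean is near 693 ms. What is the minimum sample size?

For a mean, the margin of error is E = z·σ/√n, so n = (zσ/E)².
At 80% confidence, z = 1.282.
E = 2% of 693 = 13.86 ms.
n = (1.282 × 86.7 / 13.86)² = 64.31
Round up: n = 65.

n = 65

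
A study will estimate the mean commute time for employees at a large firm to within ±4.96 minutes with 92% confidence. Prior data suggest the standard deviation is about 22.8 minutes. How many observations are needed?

For a mean, the margin of error is E = z·σ/√n, so n = (zσ/E)².
At 92% confidence, z = 1.751.
n = (1.751 × 22.8 / 4.96)² = 64.79
Round up: n = 65.

n = 65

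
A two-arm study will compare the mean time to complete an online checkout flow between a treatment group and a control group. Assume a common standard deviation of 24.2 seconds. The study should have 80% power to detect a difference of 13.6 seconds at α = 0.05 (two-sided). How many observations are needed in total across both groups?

For two equal groups, n per group = 2·((z_{α/2} + z_β)·σ/δ)².
z_{α/2} = 1.960; z_β = 0.842 (power 80%).
n = 2 × (2.802 × 24.2 / 13.6)² = 2 × 24.86 = 49.72
Round up: n = 50 per group.
Total across both groups: 2 × 50 = 100.

100 total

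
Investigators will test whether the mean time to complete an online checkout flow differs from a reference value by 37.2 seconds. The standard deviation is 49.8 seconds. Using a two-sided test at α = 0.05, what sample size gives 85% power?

For a one-sample z-test, n = ((z_{α/2} + z_β)·σ/δ)².
z_{α/2} = 1.960 (two-sided α = 0.05); z_β = 1.036 (power 85% → β = 0.15).
n = (2.996 × 49.8 / 37.2)² = 16.09
Round up: n = 17.

17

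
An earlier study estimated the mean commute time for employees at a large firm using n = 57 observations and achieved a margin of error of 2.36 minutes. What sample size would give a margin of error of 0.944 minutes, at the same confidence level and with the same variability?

Margin of error scales as 1/√n, so n₂ = n₁·(E₁/E₂)².
n₂ = 57 × (2.36/0.944)² = 57 × 6.25 = 356.25
Round up: n₂ = 357.

n = 357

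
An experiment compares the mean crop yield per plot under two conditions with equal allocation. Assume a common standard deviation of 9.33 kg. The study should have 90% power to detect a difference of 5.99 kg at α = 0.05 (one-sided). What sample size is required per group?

42 per group

For two equal groups, n per group = 2·((z_α + z_β)·σ/δ)².
z_α = 1.645; z_β = 1.282 (power 90%).
n = 2 × (2.927 × 9.33 / 5.99)² = 2 × 20.79 = 41.58
Round up: n = 42 per group.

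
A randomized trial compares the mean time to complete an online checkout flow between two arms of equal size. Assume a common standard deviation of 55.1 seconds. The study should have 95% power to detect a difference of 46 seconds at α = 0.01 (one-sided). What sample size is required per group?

46 per group

For two equal groups, n per group = 2·((z_α + z_β)·σ/δ)².
z_α = 2.326; z_β = 1.645 (power 95%).
n = 2 × (3.971 × 55.1 / 46)² = 2 × 22.62 = 45.24
Round up: n = 46 per group.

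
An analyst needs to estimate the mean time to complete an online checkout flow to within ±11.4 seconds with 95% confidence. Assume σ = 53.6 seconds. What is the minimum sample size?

For a mean, the margin of error is E = z·σ/√n, so n = (zσ/E)².
At 95% confidence, z = 1.960.
n = (1.960 × 53.6 / 11.4)² = 84.92
Round up: n = 85.

n = 85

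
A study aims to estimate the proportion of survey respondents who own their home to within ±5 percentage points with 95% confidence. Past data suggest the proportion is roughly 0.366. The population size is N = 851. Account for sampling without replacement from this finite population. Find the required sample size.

n = 252

For a proportion with margin E = 0.05 at 95% confidence, z = 1.960.
n = p̂(1−p̂)(z/E)² = 0.366 × 0.634 × (1.960/0.05)² = 356.57 — call this n₀.
Finite-population correction with N = 851: n = n₀ / (1 + (n₀−1)/N) = 356.57 / 1.418 = 251.46
Round up: n = 252.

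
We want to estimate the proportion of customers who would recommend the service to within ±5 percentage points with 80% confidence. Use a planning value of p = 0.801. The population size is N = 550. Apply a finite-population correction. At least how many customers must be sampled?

For a proportion with margin E = 0.05 at 80% confidence, z = 1.282.
n = p̂(1−p̂)(z/E)² = 0.801 × 0.199 × (1.282/0.05)² = 104.79 — call this n₀.
Finite-population correction with N = 550: n = n₀ / (1 + (n₀−1)/N) = 104.79 / 1.189 = 88.13
Round up: n = 89.

89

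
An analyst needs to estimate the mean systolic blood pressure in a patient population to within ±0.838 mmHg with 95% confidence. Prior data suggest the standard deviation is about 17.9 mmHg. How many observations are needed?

For a mean, the margin of error is E = z·σ/√n, so n = (zσ/E)².
At 95% confidence, z = 1.960.
n = (1.960 × 17.9 / 0.838)² = 1752.79
Round up: n = 1753.

1753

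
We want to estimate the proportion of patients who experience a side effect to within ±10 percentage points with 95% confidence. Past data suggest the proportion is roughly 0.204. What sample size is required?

63

For a proportion with margin E = 0.1 at 95% confidence, z = 1.960.
n = p̂(1−p̂)(z/E)² = 0.204 × 0.796 × (1.960/0.1)² = 62.38
Round up: n = 63.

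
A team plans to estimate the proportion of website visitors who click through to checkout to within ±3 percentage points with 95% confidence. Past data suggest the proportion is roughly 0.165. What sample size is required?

589

For a proportion with margin E = 0.03 at 95% confidence, z = 1.960.
n = p̂(1−p̂)(z/E)² = 0.165 × 0.835 × (1.960/0.03)² = 588.08
Round up: n = 589.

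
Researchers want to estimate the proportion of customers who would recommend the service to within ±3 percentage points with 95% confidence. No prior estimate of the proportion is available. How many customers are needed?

n = 1068

For a proportion with margin E = 0.03 at 95% confidence, z = 1.960.
With no prior estimate, use p = 0.5, which maximizes p(1−p) at 0.25.
n = 0.25 × (z/E)² = 0.25 × (1.960/0.03)² = 1067.11
Round up: n = 1068.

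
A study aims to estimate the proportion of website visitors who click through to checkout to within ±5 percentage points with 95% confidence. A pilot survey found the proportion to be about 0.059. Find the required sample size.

For a proportion with margin E = 0.05 at 95% confidence, z = 1.960.
n = p̂(1−p̂)(z/E)² = 0.059 × 0.941 × (1.960/0.05)² = 85.31
Round up: n = 86.

n = 86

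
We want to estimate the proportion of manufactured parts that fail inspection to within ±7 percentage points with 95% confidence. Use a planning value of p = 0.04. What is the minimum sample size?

31

For a proportion with margin E = 0.07 at 95% confidence, z = 1.960.
n = p̂(1−p̂)(z/E)² = 0.04 × 0.96 × (1.960/0.07)² = 30.11
Round up: n = 31.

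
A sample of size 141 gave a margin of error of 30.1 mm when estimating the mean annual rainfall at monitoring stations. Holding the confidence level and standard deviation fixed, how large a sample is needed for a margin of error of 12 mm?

Margin of error scales as 1/√n, so n₂ = n₁·(E₁/E₂)².
n₂ = 141 × (30.1/12)² = 141 × 6.292 = 887.17
Round up: n₂ = 888.

n = 888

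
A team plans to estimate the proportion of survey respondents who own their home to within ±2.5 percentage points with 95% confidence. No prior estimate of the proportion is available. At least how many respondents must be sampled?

1537

For a proportion with margin E = 0.025 at 95% confidence, z = 1.960.
With no prior estimate, use p = 0.5, which maximizes p(1−p) at 0.25.
n = 0.25 × (z/E)² = 0.25 × (1.960/0.025)² = 1536.64
Round up: n = 1537.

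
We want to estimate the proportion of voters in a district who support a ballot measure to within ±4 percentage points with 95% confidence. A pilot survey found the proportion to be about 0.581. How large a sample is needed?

For a proportion with margin E = 0.04 at 95% confidence, z = 1.960.
n = p̂(1−p̂)(z/E)² = 0.581 × 0.419 × (1.960/0.04)² = 584.50
Round up: n = 585.

n = 585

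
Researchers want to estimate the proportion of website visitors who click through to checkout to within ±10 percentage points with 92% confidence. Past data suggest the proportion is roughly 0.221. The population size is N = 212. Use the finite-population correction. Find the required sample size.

43

For a proportion with margin E = 0.1 at 92% confidence, z = 1.751.
n = p̂(1−p̂)(z/E)² = 0.221 × 0.779 × (1.751/0.1)² = 52.78 — call this n₀.
Finite-population correction with N = 212: n = n₀ / (1 + (n₀−1)/N) = 52.78 / 1.244 = 42.43
Round up: n = 43.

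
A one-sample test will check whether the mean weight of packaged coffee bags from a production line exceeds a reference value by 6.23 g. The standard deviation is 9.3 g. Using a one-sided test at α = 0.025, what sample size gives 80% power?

18

For a one-sample z-test, n = ((z_α + z_β)·σ/δ)².
z_α = 1.960 (one-sided α = 0.025); z_β = 0.842 (power 80% → β = 0.2).
n = (2.802 × 9.3 / 6.23)² = 17.50
Round up: n = 18.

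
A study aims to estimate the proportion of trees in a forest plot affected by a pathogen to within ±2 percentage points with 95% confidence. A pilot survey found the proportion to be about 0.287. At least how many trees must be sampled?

For a proportion with margin E = 0.02 at 95% confidence, z = 1.960.
n = p̂(1−p̂)(z/E)² = 0.287 × 0.713 × (1.960/0.02)² = 1965.28
Round up: n = 1966.

1966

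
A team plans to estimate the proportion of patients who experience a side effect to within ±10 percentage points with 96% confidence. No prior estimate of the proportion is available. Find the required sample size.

For a proportion with margin E = 0.1 at 96% confidence, z = 2.054.
With no prior estimate, use p = 0.5, which maximizes p(1−p) at 0.25.
n = 0.25 × (z/E)² = 0.25 × (2.054/0.1)² = 105.47
Round up: n = 106.

106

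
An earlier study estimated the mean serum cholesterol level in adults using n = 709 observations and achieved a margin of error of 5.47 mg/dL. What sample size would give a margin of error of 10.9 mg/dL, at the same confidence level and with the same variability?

Margin of error scales as 1/√n, so n₂ = n₁·(E₁/E₂)².
n₂ = 709 × (5.47/10.9)² = 709 × 0.2518 = 178.53
Round up: n₂ = 179.

n = 179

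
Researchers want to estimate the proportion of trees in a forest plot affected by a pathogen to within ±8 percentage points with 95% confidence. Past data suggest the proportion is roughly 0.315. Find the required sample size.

For a proportion with margin E = 0.08 at 95% confidence, z = 1.960.
n = p̂(1−p̂)(z/E)² = 0.315 × 0.685 × (1.960/0.08)² = 129.52
Round up: n = 130.

130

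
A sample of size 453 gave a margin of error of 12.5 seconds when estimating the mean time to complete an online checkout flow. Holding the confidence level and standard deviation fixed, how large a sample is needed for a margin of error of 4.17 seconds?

Margin of error scales as 1/√n, so n₂ = n₁·(E₁/E₂)².
n₂ = 453 × (12.5/4.17)² = 453 × 8.986 = 4070.66
Round up: n₂ = 4071.

4071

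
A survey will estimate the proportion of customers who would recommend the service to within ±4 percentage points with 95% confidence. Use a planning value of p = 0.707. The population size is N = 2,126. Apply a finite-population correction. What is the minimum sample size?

For a proportion with margin E = 0.04 at 95% confidence, z = 1.960.
n = p̂(1−p̂)(z/E)² = 0.707 × 0.293 × (1.960/0.04)² = 497.37 — call this n₀.
Finite-population correction with N = 2,126: n = n₀ / (1 + (n₀−1)/N) = 497.37 / 1.233 = 403.38
Round up: n = 404.

404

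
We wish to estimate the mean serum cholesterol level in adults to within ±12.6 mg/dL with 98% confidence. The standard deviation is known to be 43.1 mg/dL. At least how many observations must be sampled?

n = 64

For a mean, the margin of error is E = z·σ/√n, so n = (zσ/E)².
At 98% confidence, z = 2.326.
n = (2.326 × 43.1 / 12.6)² = 63.30
Round up: n = 64.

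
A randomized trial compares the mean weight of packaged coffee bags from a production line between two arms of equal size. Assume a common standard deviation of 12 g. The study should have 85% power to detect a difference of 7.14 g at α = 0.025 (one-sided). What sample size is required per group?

51 per group

For two equal groups, n per group = 2·((z_α + z_β)·σ/δ)².
z_α = 1.960; z_β = 1.036 (power 85%).
n = 2 × (2.996 × 12 / 7.14)² = 2 × 25.35 = 50.70
Round up: n = 51 per group.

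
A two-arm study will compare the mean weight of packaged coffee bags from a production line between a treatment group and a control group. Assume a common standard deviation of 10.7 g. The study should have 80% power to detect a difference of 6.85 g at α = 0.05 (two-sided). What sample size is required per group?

For two equal groups, n per group = 2·((z_{α/2} + z_β)·σ/δ)².
z_{α/2} = 1.960; z_β = 0.842 (power 80%).
n = 2 × (2.802 × 10.7 / 6.85)² = 2 × 19.16 = 38.32
Round up: n = 39 per group.

39 per group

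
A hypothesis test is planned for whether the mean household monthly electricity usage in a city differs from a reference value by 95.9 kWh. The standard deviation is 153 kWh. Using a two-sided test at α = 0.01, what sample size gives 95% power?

For a one-sample z-test, n = ((z_{α/2} + z_β)·σ/δ)².
z_{α/2} = 2.576 (two-sided α = 0.01); z_β = 1.645 (power 95% → β = 0.05).
n = (4.221 × 153 / 95.9)² = 45.35
Round up: n = 46.

46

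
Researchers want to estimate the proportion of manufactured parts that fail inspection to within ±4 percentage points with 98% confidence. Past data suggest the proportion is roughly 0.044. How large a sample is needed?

For a proportion with margin E = 0.04 at 98% confidence, z = 2.326.
n = p̂(1−p̂)(z/E)² = 0.044 × 0.956 × (2.326/0.04)² = 142.24
Round up: n = 143.

143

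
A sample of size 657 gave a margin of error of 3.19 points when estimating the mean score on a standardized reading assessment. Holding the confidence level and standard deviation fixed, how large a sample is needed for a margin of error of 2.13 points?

1474

Margin of error scales as 1/√n, so n₂ = n₁·(E₁/E₂)².
n₂ = 657 × (3.19/2.13)² = 657 × 2.243 = 1473.65
Round up: n₂ = 1474.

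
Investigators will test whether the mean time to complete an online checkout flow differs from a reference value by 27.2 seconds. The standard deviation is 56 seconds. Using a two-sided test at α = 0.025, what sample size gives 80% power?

For a one-sample z-test, n = ((z_{α/2} + z_β)·σ/δ)².
z_{α/2} = 2.241 (two-sided α = 0.025); z_β = 0.842 (power 80% → β = 0.2).
n = (3.083 × 56 / 27.2)² = 40.29
Round up: n = 41.

41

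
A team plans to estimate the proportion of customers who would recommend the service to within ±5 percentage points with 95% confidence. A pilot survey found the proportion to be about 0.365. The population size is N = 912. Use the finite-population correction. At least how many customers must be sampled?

257

For a proportion with margin E = 0.05 at 95% confidence, z = 1.960.
n = p̂(1−p̂)(z/E)² = 0.365 × 0.635 × (1.960/0.05)² = 356.15 — call this n₀.
Finite-population correction with N = 912: n = n₀ / (1 + (n₀−1)/N) = 356.15 / 1.389 = 256.41
Round up: n = 257.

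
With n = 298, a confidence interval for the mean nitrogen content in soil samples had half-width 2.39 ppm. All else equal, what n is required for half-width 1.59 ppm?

674

Margin of error scales as 1/√n, so n₂ = n₁·(E₁/E₂)².
n₂ = 298 × (2.39/1.59)² = 298 × 2.259 = 673.18
Round up: n₂ = 674.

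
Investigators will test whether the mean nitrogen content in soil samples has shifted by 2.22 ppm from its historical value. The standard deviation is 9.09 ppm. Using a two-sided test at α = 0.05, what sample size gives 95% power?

For a one-sample z-test, n = ((z_{α/2} + z_β)·σ/δ)².
z_{α/2} = 1.960 (two-sided α = 0.05); z_β = 1.645 (power 95% → β = 0.05).
n = (3.605 × 9.09 / 2.22)² = 217.89
Round up: n = 218.

218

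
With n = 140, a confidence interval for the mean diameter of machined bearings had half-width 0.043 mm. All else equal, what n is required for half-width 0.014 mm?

1321

Margin of error scales as 1/√n, so n₂ = n₁·(E₁/E₂)².
n₂ = 140 × (0.043/0.014)² = 140 × 9.434 = 1320.76
Round up: n₂ = 1321.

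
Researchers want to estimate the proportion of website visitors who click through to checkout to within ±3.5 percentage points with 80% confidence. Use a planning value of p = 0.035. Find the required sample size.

46

For a proportion with margin E = 0.035 at 80% confidence, z = 1.282.
n = p̂(1−p̂)(z/E)² = 0.035 × 0.965 × (1.282/0.035)² = 45.31
Round up: n = 46.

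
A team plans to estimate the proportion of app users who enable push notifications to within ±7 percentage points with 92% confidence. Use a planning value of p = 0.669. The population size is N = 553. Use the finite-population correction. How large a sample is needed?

For a proportion with margin E = 0.07 at 92% confidence, z = 1.751.
n = p̂(1−p̂)(z/E)² = 0.669 × 0.331 × (1.751/0.07)² = 138.56 — call this n₀.
Finite-population correction with N = 553: n = n₀ / (1 + (n₀−1)/N) = 138.56 / 1.249 = 110.94
Round up: n = 111.

111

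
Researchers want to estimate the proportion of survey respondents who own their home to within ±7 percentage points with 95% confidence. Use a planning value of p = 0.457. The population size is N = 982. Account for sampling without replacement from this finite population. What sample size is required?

163

For a proportion with margin E = 0.07 at 95% confidence, z = 1.960.
n = p̂(1−p̂)(z/E)² = 0.457 × 0.543 × (1.960/0.07)² = 194.55 — call this n₀.
Finite-population correction with N = 982: n = n₀ / (1 + (n₀−1)/N) = 194.55 / 1.197 = 162.53
Round up: n = 163.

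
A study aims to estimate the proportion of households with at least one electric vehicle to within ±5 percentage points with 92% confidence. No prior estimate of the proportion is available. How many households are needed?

307

For a proportion with margin E = 0.05 at 92% confidence, z = 1.751.
With no prior estimate, use p = 0.5, which maximizes p(1−p) at 0.25.
n = 0.25 × (z/E)² = 0.25 × (1.751/0.05)² = 306.60
Round up: n = 307.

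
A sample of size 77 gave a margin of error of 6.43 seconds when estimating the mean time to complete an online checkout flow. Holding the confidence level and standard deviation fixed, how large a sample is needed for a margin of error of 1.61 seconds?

Margin of error scales as 1/√n, so n₂ = n₁·(E₁/E₂)².
n₂ = 77 × (6.43/1.61)² = 77 × 15.95 = 1228.15
Round up: n₂ = 1229.

1229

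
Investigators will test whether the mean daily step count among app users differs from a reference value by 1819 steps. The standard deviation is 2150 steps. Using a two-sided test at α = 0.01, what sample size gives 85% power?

19

For a one-sample z-test, n = ((z_{α/2} + z_β)·σ/δ)².
z_{α/2} = 2.576 (two-sided α = 0.01); z_β = 1.036 (power 85% → β = 0.15).
n = (3.612 × 2150 / 1819)² = 18.23
Round up: n = 19.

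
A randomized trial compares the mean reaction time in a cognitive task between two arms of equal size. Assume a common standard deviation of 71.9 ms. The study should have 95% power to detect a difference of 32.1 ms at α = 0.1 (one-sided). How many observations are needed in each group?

86 per group

For two equal groups, n per group = 2·((z_α + z_β)·σ/δ)².
z_α = 1.282; z_β = 1.645 (power 95%).
n = 2 × (2.927 × 71.9 / 32.1)² = 2 × 42.98 = 85.96
Round up: n = 86 per group.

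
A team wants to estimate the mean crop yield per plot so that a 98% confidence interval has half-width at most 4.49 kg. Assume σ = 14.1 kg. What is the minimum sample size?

54

For a mean, the margin of error is E = z·σ/√n, so n = (zσ/E)².
At 98% confidence, z = 2.326.
n = (2.326 × 14.1 / 4.49)² = 53.35
Round up: n = 54.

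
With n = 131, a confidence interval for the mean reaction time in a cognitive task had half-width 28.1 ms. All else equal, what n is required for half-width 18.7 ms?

296

Margin of error scales as 1/√n, so n₂ = n₁·(E₁/E₂)².
n₂ = 131 × (28.1/18.7)² = 131 × 2.258 = 295.80
Round up: n₂ = 296.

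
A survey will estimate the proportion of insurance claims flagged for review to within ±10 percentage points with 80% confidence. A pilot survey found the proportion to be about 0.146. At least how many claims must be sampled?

21

For a proportion with margin E = 0.1 at 80% confidence, z = 1.282.
n = p̂(1−p̂)(z/E)² = 0.146 × 0.854 × (1.282/0.1)² = 20.49
Round up: n = 21.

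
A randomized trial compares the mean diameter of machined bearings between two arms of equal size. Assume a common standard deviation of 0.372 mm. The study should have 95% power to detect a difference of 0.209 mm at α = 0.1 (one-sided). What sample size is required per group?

55 per group

For two equal groups, n per group = 2·((z_α + z_β)·σ/δ)².
z_α = 1.282; z_β = 1.645 (power 95%).
n = 2 × (2.927 × 0.372 / 0.209)² = 2 × 27.14 = 54.28
Round up: n = 55 per group.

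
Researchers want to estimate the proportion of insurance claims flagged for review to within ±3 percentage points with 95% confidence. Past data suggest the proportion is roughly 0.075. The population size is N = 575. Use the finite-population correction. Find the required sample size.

For a proportion with margin E = 0.03 at 95% confidence, z = 1.960.
n = p̂(1−p̂)(z/E)² = 0.075 × 0.925 × (1.960/0.03)² = 296.12 — call this n₀.
Finite-population correction with N = 575: n = n₀ / (1 + (n₀−1)/N) = 296.12 / 1.513 = 195.72
Round up: n = 196.

n = 196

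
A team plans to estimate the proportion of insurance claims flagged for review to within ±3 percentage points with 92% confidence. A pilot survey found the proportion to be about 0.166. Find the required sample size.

472

For a proportion with margin E = 0.03 at 92% confidence, z = 1.751.
n = p̂(1−p̂)(z/E)² = 0.166 × 0.834 × (1.751/0.03)² = 471.63
Round up: n = 472.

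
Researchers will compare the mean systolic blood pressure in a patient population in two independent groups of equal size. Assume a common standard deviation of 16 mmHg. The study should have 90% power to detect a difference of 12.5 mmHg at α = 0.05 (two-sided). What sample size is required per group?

For two equal groups, n per group = 2·((z_{α/2} + z_β)·σ/δ)².
z_{α/2} = 1.960; z_β = 1.282 (power 90%).
n = 2 × (3.242 × 16 / 12.5)² = 2 × 17.22 = 34.44
Round up: n = 35 per group.

35 per group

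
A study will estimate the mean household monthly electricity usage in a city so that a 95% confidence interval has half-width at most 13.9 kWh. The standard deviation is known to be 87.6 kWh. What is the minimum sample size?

For a mean, the margin of error is E = z·σ/√n, so n = (zσ/E)².
At 95% confidence, z = 1.960.
n = (1.960 × 87.6 / 13.9)² = 152.58
Round up: n = 153.

153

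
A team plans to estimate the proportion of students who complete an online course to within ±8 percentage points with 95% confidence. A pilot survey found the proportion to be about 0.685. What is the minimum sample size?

For a proportion with margin E = 0.08 at 95% confidence, z = 1.960.
n = p̂(1−p̂)(z/E)² = 0.685 × 0.315 × (1.960/0.08)² = 129.52
Round up: n = 130.

n = 130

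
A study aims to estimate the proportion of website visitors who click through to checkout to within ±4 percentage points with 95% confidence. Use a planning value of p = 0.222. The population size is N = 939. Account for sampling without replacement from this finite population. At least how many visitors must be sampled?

For a proportion with margin E = 0.04 at 95% confidence, z = 1.960.
n = p̂(1−p̂)(z/E)² = 0.222 × 0.778 × (1.960/0.04)² = 414.69 — call this n₀.
Finite-population correction with N = 939: n = n₀ / (1 + (n₀−1)/N) = 414.69 / 1.441 = 287.78
Round up: n = 288.

288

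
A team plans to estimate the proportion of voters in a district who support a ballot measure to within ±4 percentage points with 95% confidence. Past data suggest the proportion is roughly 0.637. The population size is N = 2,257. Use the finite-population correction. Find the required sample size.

446

For a proportion with margin E = 0.04 at 95% confidence, z = 1.960.
n = p̂(1−p̂)(z/E)² = 0.637 × 0.363 × (1.960/0.04)² = 555.19 — call this n₀.
Finite-population correction with N = 2,257: n = n₀ / (1 + (n₀−1)/N) = 555.19 / 1.246 = 445.58
Round up: n = 446.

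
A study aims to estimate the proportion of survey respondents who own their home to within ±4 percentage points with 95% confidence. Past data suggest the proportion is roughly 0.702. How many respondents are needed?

For a proportion with margin E = 0.04 at 95% confidence, z = 1.960.
n = p̂(1−p̂)(z/E)² = 0.702 × 0.298 × (1.960/0.04)² = 502.28
Round up: n = 503.

503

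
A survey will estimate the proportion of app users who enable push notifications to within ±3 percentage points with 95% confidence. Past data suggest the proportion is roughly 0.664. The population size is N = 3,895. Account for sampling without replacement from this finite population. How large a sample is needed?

766

For a proportion with margin E = 0.03 at 95% confidence, z = 1.960.
n = p̂(1−p̂)(z/E)² = 0.664 × 0.336 × (1.960/0.03)² = 952.31 — call this n₀.
Finite-population correction with N = 3,895: n = n₀ / (1 + (n₀−1)/N) = 952.31 / 1.244 = 765.52
Round up: n = 766.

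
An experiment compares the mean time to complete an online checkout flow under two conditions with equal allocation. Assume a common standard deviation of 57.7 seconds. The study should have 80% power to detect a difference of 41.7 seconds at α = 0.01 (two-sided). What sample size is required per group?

For two equal groups, n per group = 2·((z_{α/2} + z_β)·σ/δ)².
z_{α/2} = 2.576; z_β = 0.842 (power 80%).
n = 2 × (3.418 × 57.7 / 41.7)² = 2 × 22.37 = 44.74
Round up: n = 45 per group.

45 per group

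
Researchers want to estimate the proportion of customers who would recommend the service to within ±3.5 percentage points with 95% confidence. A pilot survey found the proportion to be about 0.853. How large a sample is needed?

For a proportion with margin E = 0.035 at 95% confidence, z = 1.960.
n = p̂(1−p̂)(z/E)² = 0.853 × 0.147 × (1.960/0.035)² = 393.23
Round up: n = 394.

n = 394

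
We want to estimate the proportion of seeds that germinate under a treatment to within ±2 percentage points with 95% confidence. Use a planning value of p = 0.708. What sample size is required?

n = 1986

For a proportion with margin E = 0.02 at 95% confidence, z = 1.960.
n = p̂(1−p̂)(z/E)² = 0.708 × 0.292 × (1.960/0.02)² = 1985.49
Round up: n = 1986.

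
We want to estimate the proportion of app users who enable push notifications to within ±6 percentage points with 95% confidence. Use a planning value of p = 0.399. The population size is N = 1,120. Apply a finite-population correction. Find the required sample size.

209

For a proportion with margin E = 0.06 at 95% confidence, z = 1.960.
n = p̂(1−p̂)(z/E)² = 0.399 × 0.601 × (1.960/0.06)² = 255.89 — call this n₀.
Finite-population correction with N = 1,120: n = n₀ / (1 + (n₀−1)/N) = 255.89 / 1.228 = 208.38
Round up: n = 209.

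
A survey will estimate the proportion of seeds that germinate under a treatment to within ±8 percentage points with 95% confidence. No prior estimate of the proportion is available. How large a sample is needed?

151

For a proportion with margin E = 0.08 at 95% confidence, z = 1.960.
With no prior estimate, use p = 0.5, which maximizes p(1−p) at 0.25.
n = 0.25 × (z/E)² = 0.25 × (1.960/0.08)² = 150.06
Round up: n = 151.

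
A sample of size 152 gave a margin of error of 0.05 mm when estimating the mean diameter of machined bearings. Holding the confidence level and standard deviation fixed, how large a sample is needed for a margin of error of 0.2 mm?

Margin of error scales as 1/√n, so n₂ = n₁·(E₁/E₂)².
n₂ = 152 × (0.05/0.2)² = 152 × 0.0625 = 9.50
Round up: n₂ = 10.

10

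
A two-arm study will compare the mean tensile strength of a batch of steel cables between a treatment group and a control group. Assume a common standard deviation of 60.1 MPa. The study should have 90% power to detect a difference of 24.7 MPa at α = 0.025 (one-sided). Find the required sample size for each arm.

125 per group

For two equal groups, n per group = 2·((z_α + z_β)·σ/δ)².
z_α = 1.960; z_β = 1.282 (power 90%).
n = 2 × (3.242 × 60.1 / 24.7)² = 2 × 62.23 = 124.46
Round up: n = 125 per group.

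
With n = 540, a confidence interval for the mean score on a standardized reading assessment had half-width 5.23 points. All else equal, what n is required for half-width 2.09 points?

Margin of error scales as 1/√n, so n₂ = n₁·(E₁/E₂)².
n₂ = 540 × (5.23/2.09)² = 540 × 6.262 = 3381.48
Round up: n₂ = 3382.

3382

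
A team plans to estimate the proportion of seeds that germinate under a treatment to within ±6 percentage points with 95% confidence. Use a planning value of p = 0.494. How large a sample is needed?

n = 267

For a proportion with margin E = 0.06 at 95% confidence, z = 1.960.
n = p̂(1−p̂)(z/E)² = 0.494 × 0.506 × (1.960/0.06)² = 266.74
Round up: n = 267.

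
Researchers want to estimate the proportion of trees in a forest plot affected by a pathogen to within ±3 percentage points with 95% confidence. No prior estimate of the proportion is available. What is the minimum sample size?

n = 1068

For a proportion with margin E = 0.03 at 95% confidence, z = 1.960.
With no prior estimate, use p = 0.5, which maximizes p(1−p) at 0.25.
n = 0.25 × (z/E)² = 0.25 × (1.960/0.03)² = 1067.11
Round up: n = 1068.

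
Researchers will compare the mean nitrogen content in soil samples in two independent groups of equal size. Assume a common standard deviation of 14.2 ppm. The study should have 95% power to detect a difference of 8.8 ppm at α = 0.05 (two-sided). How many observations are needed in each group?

68 per group

For two equal groups, n per group = 2·((z_{α/2} + z_β)·σ/δ)².
z_{α/2} = 1.960; z_β = 1.645 (power 95%).
n = 2 × (3.605 × 14.2 / 8.8)² = 2 × 33.84 = 67.68
Round up: n = 68 per group.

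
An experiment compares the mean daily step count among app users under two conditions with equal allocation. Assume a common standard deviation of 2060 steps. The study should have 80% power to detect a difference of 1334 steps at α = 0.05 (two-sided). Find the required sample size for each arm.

38 per group

For two equal groups, n per group = 2·((z_{α/2} + z_β)·σ/δ)².
z_{α/2} = 1.960; z_β = 0.842 (power 80%).
n = 2 × (2.802 × 2060 / 1334)² = 2 × 18.72 = 37.44
Round up: n = 38 per group.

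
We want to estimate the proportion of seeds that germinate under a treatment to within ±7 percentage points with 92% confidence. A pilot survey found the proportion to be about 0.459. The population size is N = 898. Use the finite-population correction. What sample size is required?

133

For a proportion with margin E = 0.07 at 92% confidence, z = 1.751.
n = p̂(1−p̂)(z/E)² = 0.459 × 0.541 × (1.751/0.07)² = 155.38 — call this n₀.
Finite-population correction with N = 898: n = n₀ / (1 + (n₀−1)/N) = 155.38 / 1.172 = 132.58
Round up: n = 133.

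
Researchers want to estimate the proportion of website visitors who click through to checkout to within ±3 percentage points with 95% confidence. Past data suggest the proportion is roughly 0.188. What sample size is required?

n = 652

For a proportion with margin E = 0.03 at 95% confidence, z = 1.960.
n = p̂(1−p̂)(z/E)² = 0.188 × 0.812 × (1.960/0.03)² = 651.60
Round up: n = 652.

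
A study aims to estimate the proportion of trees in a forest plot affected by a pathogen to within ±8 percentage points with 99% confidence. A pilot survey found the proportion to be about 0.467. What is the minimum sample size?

For a proportion with margin E = 0.08 at 99% confidence, z = 2.576.
n = p̂(1−p̂)(z/E)² = 0.467 × 0.533 × (2.576/0.08)² = 258.08
Round up: n = 259.

259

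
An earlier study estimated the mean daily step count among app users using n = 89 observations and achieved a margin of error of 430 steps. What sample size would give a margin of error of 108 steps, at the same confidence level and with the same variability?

Margin of error scales as 1/√n, so n₂ = n₁·(E₁/E₂)².
n₂ = 89 × (430/108)² = 89 × 15.85 = 1410.65
Round up: n₂ = 1411.

n = 1411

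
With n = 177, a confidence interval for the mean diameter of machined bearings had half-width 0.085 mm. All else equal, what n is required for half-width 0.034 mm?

n = 1107

Margin of error scales as 1/√n, so n₂ = n₁·(E₁/E₂)².
n₂ = 177 × (0.085/0.034)² = 177 × 6.25 = 1106.25
Round up: n₂ = 1107.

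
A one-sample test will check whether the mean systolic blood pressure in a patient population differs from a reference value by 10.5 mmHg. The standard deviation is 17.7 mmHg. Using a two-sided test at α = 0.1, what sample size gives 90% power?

25

For a one-sample z-test, n = ((z_{α/2} + z_β)·σ/δ)².
z_{α/2} = 1.645 (two-sided α = 0.1); z_β = 1.282 (power 90% → β = 0.1).
n = (2.927 × 17.7 / 10.5)² = 24.35
Round up: n = 25.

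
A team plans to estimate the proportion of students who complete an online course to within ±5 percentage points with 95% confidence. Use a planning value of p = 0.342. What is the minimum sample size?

346

For a proportion with margin E = 0.05 at 95% confidence, z = 1.960.
n = p̂(1−p̂)(z/E)² = 0.342 × 0.658 × (1.960/0.05)² = 345.80
Round up: n = 346.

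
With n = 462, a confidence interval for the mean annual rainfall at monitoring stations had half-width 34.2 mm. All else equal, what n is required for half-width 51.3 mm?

206

Margin of error scales as 1/√n, so n₂ = n₁·(E₁/E₂)².
n₂ = 462 × (34.2/51.3)² = 462 × 0.4444 = 205.31
Round up: n₂ = 206.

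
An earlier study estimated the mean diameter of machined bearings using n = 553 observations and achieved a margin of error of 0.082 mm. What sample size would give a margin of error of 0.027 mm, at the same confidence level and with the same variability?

5101

Margin of error scales as 1/√n, so n₂ = n₁·(E₁/E₂)².
n₂ = 553 × (0.082/0.027)² = 553 × 9.224 = 5100.87
Round up: n₂ = 5101.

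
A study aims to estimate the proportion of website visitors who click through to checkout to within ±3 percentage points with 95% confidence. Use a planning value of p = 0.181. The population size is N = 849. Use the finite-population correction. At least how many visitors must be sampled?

For a proportion with margin E = 0.03 at 95% confidence, z = 1.960.
n = p̂(1−p̂)(z/E)² = 0.181 × 0.819 × (1.960/0.03)² = 632.75 — call this n₀.
Finite-population correction with N = 849: n = n₀ / (1 + (n₀−1)/N) = 632.75 / 1.744 = 362.82
Round up: n = 363.

363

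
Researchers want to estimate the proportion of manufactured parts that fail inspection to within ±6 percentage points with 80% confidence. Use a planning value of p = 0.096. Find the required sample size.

For a proportion with margin E = 0.06 at 80% confidence, z = 1.282.
n = p̂(1−p̂)(z/E)² = 0.096 × 0.904 × (1.282/0.06)² = 39.62
Round up: n = 40.

40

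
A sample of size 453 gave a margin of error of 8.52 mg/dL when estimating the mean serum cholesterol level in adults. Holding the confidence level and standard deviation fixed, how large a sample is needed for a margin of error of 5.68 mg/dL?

Margin of error scales as 1/√n, so n₂ = n₁·(E₁/E₂)².
n₂ = 453 × (8.52/5.68)² = 453 × 2.25 = 1019.25
Round up: n₂ = 1020.

1020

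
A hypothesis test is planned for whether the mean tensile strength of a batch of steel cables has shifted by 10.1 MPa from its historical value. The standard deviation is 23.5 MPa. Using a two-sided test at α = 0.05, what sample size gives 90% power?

57

For a one-sample z-test, n = ((z_{α/2} + z_β)·σ/δ)².
z_{α/2} = 1.960 (two-sided α = 0.05); z_β = 1.282 (power 90% → β = 0.1).
n = (3.242 × 23.5 / 10.1)² = 56.90
Round up: n = 57.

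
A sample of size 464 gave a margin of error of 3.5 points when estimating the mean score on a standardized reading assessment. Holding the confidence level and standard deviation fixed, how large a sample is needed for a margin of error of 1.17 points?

n = 4153

Margin of error scales as 1/√n, so n₂ = n₁·(E₁/E₂)².
n₂ = 464 × (3.5/1.17)² = 464 × 8.949 = 4152.34
Round up: n₂ = 4153.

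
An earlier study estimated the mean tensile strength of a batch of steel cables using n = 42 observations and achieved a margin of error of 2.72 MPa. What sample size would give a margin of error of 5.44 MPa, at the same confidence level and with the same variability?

Margin of error scales as 1/√n, so n₂ = n₁·(E₁/E₂)².
n₂ = 42 × (2.72/5.44)² = 42 × 0.25 = 10.50
Round up: n₂ = 11.

n = 11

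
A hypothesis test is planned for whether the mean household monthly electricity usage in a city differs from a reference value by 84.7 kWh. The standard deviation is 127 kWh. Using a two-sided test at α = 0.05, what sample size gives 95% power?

For a one-sample z-test, n = ((z_{α/2} + z_β)·σ/δ)².
z_{α/2} = 1.960 (two-sided α = 0.05); z_β = 1.645 (power 95% → β = 0.05).
n = (3.605 × 127 / 84.7)² = 29.22
Round up: n = 30.

30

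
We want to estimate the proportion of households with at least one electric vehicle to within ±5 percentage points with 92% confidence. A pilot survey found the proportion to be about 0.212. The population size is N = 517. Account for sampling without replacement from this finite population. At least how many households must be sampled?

For a proportion with margin E = 0.05 at 92% confidence, z = 1.751.
n = p̂(1−p̂)(z/E)² = 0.212 × 0.788 × (1.751/0.05)² = 204.88 — call this n₀.
Finite-population correction with N = 517: n = n₀ / (1 + (n₀−1)/N) = 204.88 / 1.394 = 146.97
Round up: n = 147.

147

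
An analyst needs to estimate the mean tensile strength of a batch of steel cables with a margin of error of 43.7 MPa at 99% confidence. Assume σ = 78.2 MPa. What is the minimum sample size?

22

For a mean, the margin of error is E = z·σ/√n, so n = (zσ/E)².
At 99% confidence, z = 2.576.
n = (2.576 × 78.2 / 43.7)² = 21.25
Round up: n = 22.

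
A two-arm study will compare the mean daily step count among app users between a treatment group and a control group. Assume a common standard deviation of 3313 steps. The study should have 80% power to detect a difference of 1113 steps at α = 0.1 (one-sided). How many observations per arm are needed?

For two equal groups, n per group = 2·((z_α + z_β)·σ/δ)².
z_α = 1.282; z_β = 0.842 (power 80%).
n = 2 × (2.124 × 3313 / 1113)² = 2 × 39.97 = 79.94
Round up: n = 80 per group.

80 per group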